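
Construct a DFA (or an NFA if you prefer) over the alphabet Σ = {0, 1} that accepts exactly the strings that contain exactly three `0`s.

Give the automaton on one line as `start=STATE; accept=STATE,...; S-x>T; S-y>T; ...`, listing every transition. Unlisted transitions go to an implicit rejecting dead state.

Only the number of `0`s matters, and only up to 4. Make a chain q0 → q1 → q2 → q3 → q4 advanced by each `0` (with q4 absorbing); every other symbol self-loops. The accepting set is {q3}.
A 5-state machine:
        0   1  
>  q0   q1  q0 
   q1   q2  q1 
   q2   q3  q2 
 * q3   q4  q3 
   q4   q4  q4 
(> = start, * = accepting)

start=q0; accept=q3; q0-0>q1; q0-1>q0; q1-0>q2; q1-1>q1; q2-0>q3; q2-1>q2; q3-0>q4; q3-1>q3; q4-0>q4; q4-1>q4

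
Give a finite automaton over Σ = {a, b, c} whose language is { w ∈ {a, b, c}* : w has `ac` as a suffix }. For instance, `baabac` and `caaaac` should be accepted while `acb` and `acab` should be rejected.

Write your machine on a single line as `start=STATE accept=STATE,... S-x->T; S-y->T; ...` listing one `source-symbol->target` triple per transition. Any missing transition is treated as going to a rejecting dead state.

Let each state record the length of the longest suffix of the input read so far that is also a prefix of `ac`. S1 means the last symbol is `a`; S2 means the last 2 symbols are `ac`. Accept only at S2, where the string currently ends in `ac`.
With 3 states:
        a   b   c  
>  S0   S1  S0  S0 
   S1   S1  S0  S2 
 * S2   S1  S0  S0 
(> = start, * = accepting)

start=S0; accept=S2; S0-a->S1; S0-b->S0; S0-c->S0; S1-a->S1; S1-b->S0; S1-c->S2; S2-a->S1; S2-b->S0; S2-c->S0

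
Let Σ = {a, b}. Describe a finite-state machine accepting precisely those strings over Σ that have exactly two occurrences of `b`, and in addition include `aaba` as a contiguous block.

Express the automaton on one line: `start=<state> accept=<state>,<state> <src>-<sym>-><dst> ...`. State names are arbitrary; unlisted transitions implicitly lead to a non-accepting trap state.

Handle the two conditions separately and then intersect. One (4 states) tracks the count of `b`s, saturating at 3; the other (5 states) tracks whether and how much of `aaba` has been seen. Each combined state is a pair, one component from each; accept when both components accept.
With 18 states:
          a    b  
>  q0     q1   q2 
   q1     q3   q2 
   q2     q4   q5 
   q3     q3   q6 
   q4     q7   q5 
   q5     q8   q9 
   q6    q10   q5 
   q7     q7  q11 
   q8    q12   q9 
   q9    q13   q9 
   q10   q10  q14 
   q11   q14   q9 
   q12   q12  q15 
   q13   q16   q9 
 * q14   q14  q17 
   q15   q17   q9 
   q16   q16  q15 
   q17   q17  q17 
(> = start, * = accepting)

start=q0 accept=q14 q0-a->q1 q0-b->q2 q1-a->q3 q1-b->q2 q2-a->q4 q2-b->q5 q3-a->q3 q3-b->q6 q4-a->q7 q4-b->q5 q5-a->q8 q5-b->q9 q6-a->q10 q6-b->q5 q7-a->q7 q7-b->q11 q8-a->q12 q8-b->q9 q9-a->q13 q9-b->q9 q10-a->q10 q10-b->q14 q11-a->q14 q11-b->q9 q12-a->q12 q12-b->q15 q13-a->q16 q13-b->q9 q14-a->q14 q14-b->q17 q15-a->q17 q15-b->q9 q16-a->q16 q16-b->q15 q17-a->q17 q17-b->q17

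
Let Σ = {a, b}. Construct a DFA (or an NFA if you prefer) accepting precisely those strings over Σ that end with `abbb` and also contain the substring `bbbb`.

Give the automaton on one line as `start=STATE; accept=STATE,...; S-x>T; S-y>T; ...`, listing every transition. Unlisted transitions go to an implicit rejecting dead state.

start=q0; accept=q8; q0-a>q0; q0-b>q1; q1-a>q0; q1-b>q2; q2-a>q0; q2-b>q3; q3-a>q0; q3-b>q4; q4-a>q5; q4-b>q4; q5-a>q5; q5-b>q6; q6-a>q5; q6-b>q7; q7-a>q5; q7-b>q8; q8-a>q5; q8-b>q4

Handle the two conditions separately and then intersect. The first has 5 states tracking how much of the suffix `abbb` has currently been matched; the second has 5 states tracking whether and how much of `bbbb` has been seen. A product state is a pair (one from each), accepting exactly when both do. Equivalent product states are then merged.
        a   b  
>  q0   q0  q1 
   q1   q0  q2 
   q2   q0  q3 
   q3   q0  q4 
   q4   q5  q4 
   q5   q5  q6 
   q6   q5  q7 
   q7   q5  q8 
 * q8   q5  q4 
(> = start, * = accepting)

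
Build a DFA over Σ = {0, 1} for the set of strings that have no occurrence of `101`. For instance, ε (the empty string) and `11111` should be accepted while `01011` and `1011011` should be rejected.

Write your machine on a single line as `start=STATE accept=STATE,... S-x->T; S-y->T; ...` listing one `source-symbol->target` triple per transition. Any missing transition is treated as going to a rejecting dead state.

start=A; accept=A,B,C; A-0->A; A-1->B; B-0->C; B-1->B; C-0->A; C-1->D; D-0->D; D-1->D

Track partial matches of the forbidden pattern `101`. State D is a dead state reached once `101` has occurred; every other state accepts. A means no part of `101` is currently matched.
4 states suffice.
       0  1 
>* A   A  B 
 * B   C  B 
 * C   A  D 
   D   D  D 
(> = start, * = accepting)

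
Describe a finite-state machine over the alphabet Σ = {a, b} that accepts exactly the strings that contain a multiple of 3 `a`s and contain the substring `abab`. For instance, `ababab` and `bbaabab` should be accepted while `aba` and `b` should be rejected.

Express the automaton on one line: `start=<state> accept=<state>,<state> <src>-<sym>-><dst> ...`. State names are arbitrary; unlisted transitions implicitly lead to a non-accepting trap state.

start=s0 accept=s13 s0-a->s1 s0-b->s0 s1-a->s2 s1-b->s3 s2-a->s4 s2-b->s5 s3-a->s6 s3-b->s7 s4-a->s1 s4-b->s8 s5-a->s9 s5-b->s10 s6-a->s4 s6-b->s11 s7-a->s2 s7-b->s7 s8-a->s12 s8-b->s0 s9-a->s1 s9-b->s13 s10-a->s4 s10-b->s10 s11-a->s13 s11-b->s11 s12-a->s2 s12-b->s14 s13-a->s14 s13-b->s13 s14-a->s11 s14-b->s14

Run two small machines in parallel and take their product. The first has 3 states tracking the count of `a`s modulo 3; the second has 5 states tracking whether and how much of `abab` has been seen. A product state is a pair (one from each), accepting exactly when both do.
15 states suffice.
          a    b  
>  s0     s1   s0 
   s1     s2   s3 
   s2     s4   s5 
   s3     s6   s7 
   s4     s1   s8 
   s5     s9  s10 
   s6     s4  s11 
   s7     s2   s7 
   s8    s12   s0 
   s9     s1  s13 
   s10    s4  s10 
   s11   s13  s11 
   s12    s2  s14 
 * s13   s14  s13 
   s14   s11  s14 
(> = start, * = accepting)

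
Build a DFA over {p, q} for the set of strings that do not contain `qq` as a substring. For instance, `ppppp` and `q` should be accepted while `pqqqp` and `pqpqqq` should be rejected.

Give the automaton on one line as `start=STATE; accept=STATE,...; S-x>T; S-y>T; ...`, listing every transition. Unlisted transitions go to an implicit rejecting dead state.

start=A; accept=A,B; A-p>A; A-q>B; B-p>A; B-q>C; C-p>C; C-q>C

This is the complement of 'contains `qq`'. Use the same substring-matching states — A through C holding how much of `qq` has just been matched — but flip the accepting set: everything except the trap C accepts.
3 states suffice.
       p  q 
>* A   A  B 
 * B   A  C 
   C   C  C 
(> = start, * = accepting)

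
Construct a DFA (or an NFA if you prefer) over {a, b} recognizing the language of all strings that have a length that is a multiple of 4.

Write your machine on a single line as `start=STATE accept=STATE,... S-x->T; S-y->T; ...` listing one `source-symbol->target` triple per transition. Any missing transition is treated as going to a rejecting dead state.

start=q0; accept=q0; q0-a->q1; q0-b->q1; q1-a->q2; q1-b->q2; q2-a->q3; q2-b->q3; q3-a->q0; q3-b->q0

Only the length mod 4 matters, so use a 4-cycle: from any state, every input symbol moves to the next state, wrapping q3 back to q0. Mark q0 accepting.
With 4 states:
        a   b  
>* q0   q1  q1 
   q1   q2  q2 
   q2   q3  q3 
   q3   q0  q0 
(> = start, * = accepting)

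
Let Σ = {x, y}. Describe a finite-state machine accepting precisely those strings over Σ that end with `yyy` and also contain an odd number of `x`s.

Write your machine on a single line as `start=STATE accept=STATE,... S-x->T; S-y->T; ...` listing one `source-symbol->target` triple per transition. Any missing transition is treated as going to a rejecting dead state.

Run two small machines in parallel and take their product. One (4 states) tracks how much of the suffix `yyy` has currently been matched; the other (2 states) tracks the count of `x`s modulo 2. Each combined state is a pair, one component from each; accept when both components accept.
8 states suffice.
        x   y  
>  s0   s1  s2 
   s1   s0  s3 
   s2   s1  s4 
   s3   s0  s5 
   s4   s1  s6 
   s5   s0  s7 
   s6   s1  s6 
 * s7   s0  s7 
(> = start, * = accepting)

start=s0; accept=s7; s0-x->s1; s0-y->s2; s1-x->s0; s1-y->s3; s2-x->s1; s2-y->s4; s3-x->s0; s3-y->s5; s4-x->s1; s4-y->s6; s5-x->s0; s5-y->s7; s6-x->s1; s6-y->s6; s7-x->s0; s7-y->s7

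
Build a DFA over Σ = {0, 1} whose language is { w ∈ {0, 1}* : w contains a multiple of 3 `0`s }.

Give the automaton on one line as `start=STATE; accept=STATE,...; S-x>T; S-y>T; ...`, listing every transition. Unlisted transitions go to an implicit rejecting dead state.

start=A; accept=A; A-0>B; A-1>A; B-0>C; B-1>B; C-0>A; C-1>C

The only thing that matters is how many `0`s have appeared, reduced mod 3. Use one state per residue: A for 0, …, C for 2. Reading `0` moves to the next residue; anything else stays put. A is accepting.
With 3 states:
       0  1 
>* A   B  A 
   B   C  B 
   C   A  C 
(> = start, * = accepting)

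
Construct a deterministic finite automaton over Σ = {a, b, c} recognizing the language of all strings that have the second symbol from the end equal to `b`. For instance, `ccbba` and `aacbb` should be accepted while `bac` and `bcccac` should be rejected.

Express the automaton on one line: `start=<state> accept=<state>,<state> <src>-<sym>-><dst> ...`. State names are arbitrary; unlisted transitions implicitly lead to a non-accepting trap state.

start=S0 accept=S7,S8,S9 S0-a->S1 S0-b->S2 S0-c->S3 S1-a->S4 S1-b->S5 S1-c->S6 S2-a->S7 S2-b->S8 S2-c->S9 S3-a->S10 S3-b->S11 S3-c->S12 S4-a->S4 S4-b->S5 S4-c->S6 S5-a->S7 S5-b->S8 S5-c->S9 S6-a->S10 S6-b->S11 S6-c->S12 S7-a->S4 S7-b->S5 S7-c->S6 S8-a->S7 S8-b->S8 S8-c->S9 S9-a->S10 S9-b->S11 S9-c->S12 S10-a->S4 S10-b->S5 S10-c->S6 S11-a->S7 S11-b->S8 S11-c->S9 S12-a->S10 S12-b->S11 S12-c->S12

A DFA must remember the last 2 symbols (since which symbol is second-to-last isn't known until the input ends). Use one state per possible window of the last ≤2 symbols; accept from those whose window starts with `b`.
          a    b    c  
>  S0     S1   S2   S3 
   S1     S4   S5   S6 
   S2     S7   S8   S9 
   S3    S10  S11  S12 
   S4     S4   S5   S6 
   S5     S7   S8   S9 
   S6    S10  S11  S12 
 * S7     S4   S5   S6 
 * S8     S7   S8   S9 
 * S9    S10  S11  S12 
   S10    S4   S5   S6 
   S11    S7   S8   S9 
   S12   S10  S11  S12 
(> = start, * = accepting)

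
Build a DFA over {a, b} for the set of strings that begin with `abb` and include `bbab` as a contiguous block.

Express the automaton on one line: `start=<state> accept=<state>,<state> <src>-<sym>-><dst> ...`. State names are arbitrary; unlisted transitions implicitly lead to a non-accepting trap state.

start=q0 accept=q7 q0-a->q1 q0-b->q2 q1-a->q2 q1-b->q3 q2-a->q2 q2-b->q2 q3-a->q2 q3-b->q4 q4-a->q5 q4-b->q4 q5-a->q6 q5-b->q7 q6-a->q6 q6-b->q8 q7-a->q7 q7-b->q7 q8-a->q6 q8-b->q4

Build one automaton per condition and run them in lockstep. The first has 5 states tracking whether the input so far still matches the prefix `abb`; the second has 5 states tracking whether and how much of `bbab` has been seen. A product state is a pair (one from each), accepting exactly when both do. Equivalent product states are then merged.
9 states suffice.
        a   b  
>  q0   q1  q2 
   q1   q2  q3 
   q2   q2  q2 
   q3   q2  q4 
   q4   q5  q4 
   q5   q6  q7 
   q6   q6  q8 
 * q7   q7  q7 
   q8   q6  q4 
(> = start, * = accepting)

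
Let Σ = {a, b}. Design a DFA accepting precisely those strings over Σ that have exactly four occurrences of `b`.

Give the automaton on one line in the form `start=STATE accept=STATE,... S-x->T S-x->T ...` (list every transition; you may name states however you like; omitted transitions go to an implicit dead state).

start=s0 accept=s4 s0-a->s0 s0-b->s1 s1-a->s1 s1-b->s2 s2-a->s2 s2-b->s3 s3-a->s3 s3-b->s4 s4-a->s4 s4-b->s5 s5-a->s5 s5-b->s5

Only the number of `b`s matters, and only up to 5. Make a chain s0 → s1 → s2 → s3 → s4 → s5 advanced by each `b` (with s5 absorbing); every other symbol self-loops. The accepting set is {s4}.
6 states suffice.
        a   b  
>  s0   s0  s1 
   s1   s1  s2 
   s2   s2  s3 
   s3   s3  s4 
 * s4   s4  s5 
   s5   s5  s5 
(> = start, * = accepting)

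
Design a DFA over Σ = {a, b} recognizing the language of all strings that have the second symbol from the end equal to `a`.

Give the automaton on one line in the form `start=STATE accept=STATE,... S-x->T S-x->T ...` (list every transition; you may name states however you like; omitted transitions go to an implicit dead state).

A DFA must remember the last 2 symbols (since which symbol is second-to-last isn't known until the input ends). Use one state per possible window of the last ≤2 symbols; accept from those whose window starts with `a`.
With 7 states:
        a   b  
>  q0   q1  q2 
   q1   q3  q4 
   q2   q5  q6 
 * q3   q3  q4 
 * q4   q5  q6 
   q5   q3  q4 
   q6   q5  q6 
(> = start, * = accepting)

start=q0 accept=q3,q4 q0-a->q1 q0-b->q2 q1-a->q3 q1-b->q4 q2-a->q5 q2-b->q6 q3-a->q3 q3-b->q4 q4-a->q5 q4-b->q6 q5-a->q3 q5-b->q4 q6-a->q5 q6-b->q6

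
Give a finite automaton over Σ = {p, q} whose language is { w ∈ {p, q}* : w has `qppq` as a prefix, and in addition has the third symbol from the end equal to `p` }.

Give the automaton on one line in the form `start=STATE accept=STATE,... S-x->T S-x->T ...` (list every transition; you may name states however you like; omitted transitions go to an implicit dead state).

start=s0 accept=s16,s17,s18,s23 s0-p->s1 s0-q->s2 s1-p->s3 s1-q->s4 s2-p->s5 s2-q->s6 s3-p->s7 s3-q->s8 s4-p->s9 s4-q->s10 s5-p->s11 s5-q->s12 s6-p->s13 s6-q->s14 s7-p->s7 s7-q->s8 s8-p->s9 s8-q->s10 s9-p->s15 s9-q->s12 s10-p->s13 s10-q->s14 s11-p->s7 s11-q->s16 s12-p->s9 s12-q->s10 s13-p->s15 s13-q->s12 s14-p->s13 s14-q->s14 s15-p->s7 s15-q->s8 s16-p->s17 s16-q->s18 s17-p->s19 s17-q->s20 s18-p->s21 s18-q->s22 s19-p->s23 s19-q->s16 s20-p->s17 s20-q->s18 s21-p->s19 s21-q->s20 s22-p->s21 s22-q->s22 s23-p->s23 s23-q->s16

Run two small machines in parallel and take their product. One (6 states) tracks whether the input so far still matches the prefix `qppq`; the other (15 states) tracks the last 3 symbols read. Each combined state is a pair, one component from each; accept when both components accept.
A 24-state machine:
          p    q  
>  s0     s1   s2 
   s1     s3   s4 
   s2     s5   s6 
   s3     s7   s8 
   s4     s9  s10 
   s5    s11  s12 
   s6    s13  s14 
   s7     s7   s8 
   s8     s9  s10 
   s9    s15  s12 
   s10   s13  s14 
   s11    s7  s16 
   s12    s9  s10 
   s13   s15  s12 
   s14   s13  s14 
   s15    s7   s8 
 * s16   s17  s18 
 * s17   s19  s20 
 * s18   s21  s22 
   s19   s23  s16 
   s20   s17  s18 
   s21   s19  s20 
   s22   s21  s22 
 * s23   s23  s16 
(> = start, * = accepting)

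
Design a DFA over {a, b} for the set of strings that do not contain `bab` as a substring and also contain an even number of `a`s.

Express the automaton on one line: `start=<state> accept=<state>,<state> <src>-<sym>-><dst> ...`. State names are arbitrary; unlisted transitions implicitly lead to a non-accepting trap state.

Handle the two conditions separately and then intersect. One (4 states) tracks partial matches of the forbidden pattern `bab`; the other (2 states) tracks the count of `a`s modulo 2. Each combined state is a pair, one component from each; accept when both components accept. Minimizing collapses redundant product states.
With 7 states:
        a   b  
>* q0   q1  q2 
   q1   q0  q3 
 * q2   q4  q2 
   q3   q5  q3 
   q4   q0  q6 
 * q5   q1  q6 
   q6   q6  q6 
(> = start, * = accepting)

start=q0 accept=q0,q2,q5 q0-a->q1 q0-b->q2 q1-a->q0 q1-b->q3 q2-a->q4 q2-b->q2 q3-a->q5 q3-b->q3 q4-a->q0 q4-b->q6 q5-a->q1 q5-b->q6 q6-a->q6 q6-b->q6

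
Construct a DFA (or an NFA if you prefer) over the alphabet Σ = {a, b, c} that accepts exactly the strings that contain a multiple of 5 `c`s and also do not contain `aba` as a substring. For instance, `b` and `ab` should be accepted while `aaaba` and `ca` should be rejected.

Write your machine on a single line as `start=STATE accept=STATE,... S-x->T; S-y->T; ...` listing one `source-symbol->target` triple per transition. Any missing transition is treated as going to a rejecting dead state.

Run two small machines in parallel and take their product. One (5 states) tracks the count of `c`s modulo 5; the other (4 states) tracks partial matches of the forbidden pattern `aba`. Each combined state is a pair, one component from each; accept when both components accept.
          a    b    c  
>* s0     s1   s0   s2 
 * s1     s1   s3   s2 
   s2     s4   s2   s5 
 * s3     s6   s0   s2 
   s4     s4   s7   s5 
   s5     s8   s5   s9 
   s6     s6   s6  s10 
   s7    s10   s2   s5 
   s8     s8  s11   s9 
   s9    s12   s9  s13 
   s10   s10  s10  s14 
   s11   s14   s5   s9 
   s12   s12  s15  s13 
   s13   s16  s13   s0 
   s14   s14  s14  s17 
   s15   s17   s9  s13 
   s16   s16  s18   s0 
   s17   s17  s17  s19 
   s18   s19  s13   s0 
   s19   s19  s19   s6 
(> = start, * = accepting)

start=s0; accept=s0,s1,s3; s0-a->s1; s0-b->s0; s0-c->s2; s1-a->s1; s1-b->s3; s1-c->s2; s2-a->s4; s2-b->s2; s2-c->s5; s3-a->s6; s3-b->s0; s3-c->s2; s4-a->s4; s4-b->s7; s4-c->s5; s5-a->s8; s5-b->s5; s5-c->s9; s6-a->s6; s6-b->s6; s6-c->s10; s7-a->s10; s7-b->s2; s7-c->s5; s8-a->s8; s8-b->s11; s8-c->s9; s9-a->s12; s9-b->s9; s9-c->s13; s10-a->s10; s10-b->s10; s10-c->s14; s11-a->s14; s11-b->s5; s11-c->s9; s12-a->s12; s12-b->s15; s12-c->s13; s13-a->s16; s13-b->s13; s13-c->s0; s14-a->s14; s14-b->s14; s14-c->s17; s15-a->s17; s15-b->s9; s15-c->s13; s16-a->s16; s16-b->s18; s16-c->s0; s17-a->s17; s17-b->s17; s17-c->s19; s18-a->s19; s18-b->s13; s18-c->s0; s19-a->s19; s19-b->s19; s19-c->s6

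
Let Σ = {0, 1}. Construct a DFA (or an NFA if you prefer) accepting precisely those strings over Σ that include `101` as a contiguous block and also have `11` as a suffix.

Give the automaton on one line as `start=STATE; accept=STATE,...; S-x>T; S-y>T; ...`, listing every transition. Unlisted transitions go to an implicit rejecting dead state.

start=S0; accept=S5; S0-0>S0; S0-1>S1; S1-0>S2; S1-1>S1; S2-0>S0; S2-1>S3; S3-0>S4; S3-1>S5; S4-0>S4; S4-1>S3; S5-0>S4; S5-1>S5

Build one automaton per condition and run them in lockstep. One (4 states) tracks whether and how much of `101` has been seen; the other (3 states) tracks how much of the suffix `11` has currently been matched. Each combined state is a pair, one component from each; accept when both components accept. Minimizing collapses redundant product states.
        0   1  
>  S0   S0  S1 
   S1   S2  S1 
   S2   S0  S3 
   S3   S4  S5 
   S4   S4  S3 
 * S5   S4  S5 
(> = start, * = accepting)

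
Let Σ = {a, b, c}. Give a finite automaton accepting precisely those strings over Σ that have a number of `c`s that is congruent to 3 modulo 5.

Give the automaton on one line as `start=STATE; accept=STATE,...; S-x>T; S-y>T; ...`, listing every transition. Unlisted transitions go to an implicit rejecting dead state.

The only thing that matters is how many `c`s have appeared, reduced mod 5. Use one state per residue: S0 for 0, …, S4 for 4. Reading `c` moves to the next residue; anything else stays put. S3 is accepting.
With 5 states:
        a   b   c  
>  S0   S0  S0  S1 
   S1   S1  S1  S2 
   S2   S2  S2  S3 
 * S3   S3  S3  S4 
   S4   S4  S4  S0 
(> = start, * = accepting)

start=S0; accept=S3; S0-a>S0; S0-b>S0; S0-c>S1; S1-a>S1; S1-b>S1; S1-c>S2; S2-a>S2; S2-b>S2; S2-c>S3; S3-a>S3; S3-b>S3; S3-c>S4; S4-a>S4; S4-b>S4; S4-c>S0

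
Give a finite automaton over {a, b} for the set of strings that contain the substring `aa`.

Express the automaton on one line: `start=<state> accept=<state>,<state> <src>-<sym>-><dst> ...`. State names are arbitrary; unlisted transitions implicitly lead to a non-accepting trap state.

States S0..S1 record the length of the longest prefix of `aa` that matches the current input suffix. Reaching S2 means `aa` has been seen, and we stay there forever. Accept from S2.
3 states suffice.
        a   b  
>  S0   S1  S0 
   S1   S2  S0 
 * S2   S2  S2 
(> = start, * = accepting)

start=S0 accept=S2 S0-a->S1 S0-b->S0 S1-a->S2 S1-b->S0 S2-a->S2 S2-b->S2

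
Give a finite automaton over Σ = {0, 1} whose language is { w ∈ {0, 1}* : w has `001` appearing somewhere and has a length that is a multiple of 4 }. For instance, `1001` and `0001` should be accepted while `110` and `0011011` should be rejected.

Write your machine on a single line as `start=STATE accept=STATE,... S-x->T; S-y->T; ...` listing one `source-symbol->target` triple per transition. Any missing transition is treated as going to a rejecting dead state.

start=A; accept=L; A-0->B; A-1->C; B-0->D; B-1->E; C-0->F; C-1->E; D-0->G; D-1->H; E-0->I; E-1->J; F-0->G; F-1->J; G-0->K; G-1->L; H-0->L; H-1->L; I-0->K; I-1->A; J-0->M; J-1->A; K-0->N; K-1->O; L-0->O; L-1->O; M-0->N; M-1->C; N-0->D; N-1->P; O-0->P; O-1->P; P-0->H; P-1->H

Handle the two conditions separately and then intersect. One (4 states) tracks whether and how much of `001` has been seen; the other (4 states) tracks the input length modulo 4. Each combined state is a pair, one component from each; accept when both components accept.
16 states suffice.
       0  1 
>  A   B  C 
   B   D  E 
   C   F  E 
   D   G  H 
   E   I  J 
   F   G  J 
   G   K  L 
   H   L  L 
   I   K  A 
   J   M  A 
   K   N  O 
 * L   O  O 
   M   N  C 
   N   D  P 
   O   P  P 
   P   H  H 
(> = start, * = accepting)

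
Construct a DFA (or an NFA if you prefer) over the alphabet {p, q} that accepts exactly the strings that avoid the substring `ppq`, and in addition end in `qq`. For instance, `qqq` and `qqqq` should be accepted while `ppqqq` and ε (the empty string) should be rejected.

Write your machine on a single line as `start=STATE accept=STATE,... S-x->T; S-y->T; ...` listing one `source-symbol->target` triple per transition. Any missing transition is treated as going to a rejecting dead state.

Build one automaton per condition and run them in lockstep. The first has 4 states tracking partial matches of the forbidden pattern `ppq`; the second has 3 states tracking how much of the suffix `qq` has currently been matched. A product state is a pair (one from each), accepting exactly when both do. After merging equivalent states the machine shrinks.
A 5-state machine:
        p   q  
>  S0   S1  S2 
   S1   S3  S2 
   S2   S1  S4 
   S3   S3  S3 
 * S4   S1  S4 
(> = start, * = accepting)

start=S0; accept=S4; S0-p->S1; S0-q->S2; S1-p->S3; S1-q->S2; S2-p->S1; S2-q->S4; S3-p->S3; S3-q->S3; S4-p->S1; S4-q->S4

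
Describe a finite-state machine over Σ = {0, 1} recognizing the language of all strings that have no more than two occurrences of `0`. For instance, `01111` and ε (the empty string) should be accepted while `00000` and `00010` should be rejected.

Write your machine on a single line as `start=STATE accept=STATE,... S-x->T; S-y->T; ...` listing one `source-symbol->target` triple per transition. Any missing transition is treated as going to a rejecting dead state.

start=q0; accept=q0,q1,q2; q0-0->q1; q0-1->q0; q1-0->q2; q1-1->q1; q2-0->q3; q2-1->q2; q3-0->q3; q3-1->q3

Count `0`s, saturating at 3: states q0 through q2 mean 0 through 2 `0`s seen; q3 means more than 2. Each `0` increments (capped at q3); other symbols loop. Accept from {q0, q1, q2}.
4 states suffice.
        0   1  
>* q0   q1  q0 
 * q1   q2  q1 
 * q2   q3  q2 
   q3   q3  q3 
(> = start, * = accepting)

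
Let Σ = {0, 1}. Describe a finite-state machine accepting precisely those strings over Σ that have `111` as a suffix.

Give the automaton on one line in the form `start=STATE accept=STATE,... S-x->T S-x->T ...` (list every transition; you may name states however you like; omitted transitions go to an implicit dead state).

Let each state record the length of the longest suffix of the input read so far that is also a prefix of `111`. s1 means the last symbol is `1`; s2 means the last 2 symbols are `11`; s3 means the last 3 symbols are `111`. Accept only at s3, where the string currently ends in `111`.
        0   1  
>  s0   s0  s1 
   s1   s0  s2 
   s2   s0  s3 
 * s3   s0  s3 
(> = start, * = accepting)

start=s0 accept=s3 s0-0->s0 s0-1->s1 s1-0->s0 s1-1->s2 s2-0->s0 s2-1->s3 s3-0->s0 s3-1->s3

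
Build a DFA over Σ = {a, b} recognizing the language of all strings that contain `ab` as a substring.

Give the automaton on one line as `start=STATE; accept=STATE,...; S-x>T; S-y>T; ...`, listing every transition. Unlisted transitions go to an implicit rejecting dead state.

States q0..q1 record the length of the longest prefix of `ab` that matches the current input suffix. Reaching q2 means `ab` has been seen, and we stay there forever. Accept from q2.
        a   b  
>  q0   q1  q0 
   q1   q1  q2 
 * q2   q2  q2 
(> = start, * = accepting)

start=q0; accept=q2; q0-a>q1; q0-b>q0; q1-a>q1; q1-b>q2; q2-a>q2; q2-b>q2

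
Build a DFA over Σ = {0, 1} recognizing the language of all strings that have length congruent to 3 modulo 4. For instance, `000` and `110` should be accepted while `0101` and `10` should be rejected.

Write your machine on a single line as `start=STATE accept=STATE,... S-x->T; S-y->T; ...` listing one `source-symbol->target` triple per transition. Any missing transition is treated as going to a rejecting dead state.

Only the length mod 4 matters, so use a 4-cycle: from any state, every input symbol moves to the next state, wrapping S3 back to S0. Mark S3 accepting.
4 states suffice.
        0   1  
>  S0   S1  S1 
   S1   S2  S2 
   S2   S3  S3 
 * S3   S0  S0 
(> = start, * = accepting)

start=S0; accept=S3; S0-0->S1; S0-1->S1; S1-0->S2; S1-1->S2; S2-0->S3; S2-1->S3; S3-0->S0; S3-1->S0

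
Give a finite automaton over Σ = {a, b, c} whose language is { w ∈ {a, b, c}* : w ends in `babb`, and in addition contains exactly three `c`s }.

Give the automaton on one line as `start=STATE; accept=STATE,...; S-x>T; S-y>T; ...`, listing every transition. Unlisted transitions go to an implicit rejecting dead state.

Build one automaton per condition and run them in lockstep. One (5 states) tracks how much of the suffix `babb` has currently been matched; the other (5 states) tracks the count of `c`s, saturating at 4. Each combined state is a pair, one component from each; accept when both components accept. Minimizing collapses redundant product states.
        a   b   c  
>  q0   q0  q0  q1 
   q1   q1  q1  q2 
   q2   q2  q2  q3 
   q3   q3  q4  q5 
   q4   q6  q4  q5 
   q5   q5  q5  q5 
   q6   q3  q7  q5 
   q7   q6  q8  q5 
 * q8   q6  q4  q5 
(> = start, * = accepting)

start=q0; accept=q8; q0-a>q0; q0-b>q0; q0-c>q1; q1-a>q1; q1-b>q1; q1-c>q2; q2-a>q2; q2-b>q2; q2-c>q3; q3-a>q3; q3-b>q4; q3-c>q5; q4-a>q6; q4-b>q4; q4-c>q5; q5-a>q5; q5-b>q5; q5-c>q5; q6-a>q3; q6-b>q7; q6-c>q5; q7-a>q6; q7-b>q8; q7-c>q5; q8-a>q6; q8-b>q4; q8-c>q5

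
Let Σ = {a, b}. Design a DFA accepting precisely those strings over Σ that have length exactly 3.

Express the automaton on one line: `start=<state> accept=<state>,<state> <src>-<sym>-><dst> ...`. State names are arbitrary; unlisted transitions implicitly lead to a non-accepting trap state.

start=s0 accept=s3 s0-a->s1 s0-b->s1 s1-a->s2 s1-b->s2 s2-a->s3 s2-b->s3 s3-a->s4 s3-b->s4 s4-a->s4 s4-b->s4

Count input length up to 4: every symbol moves from s0 toward s4, which means 'more than 3' and absorbs. Accept from {s3}.
5 states suffice.
        a   b  
>  s0   s1  s1 
   s1   s2  s2 
   s2   s3  s3 
 * s3   s4  s4 
   s4   s4  s4 
(> = start, * = accepting)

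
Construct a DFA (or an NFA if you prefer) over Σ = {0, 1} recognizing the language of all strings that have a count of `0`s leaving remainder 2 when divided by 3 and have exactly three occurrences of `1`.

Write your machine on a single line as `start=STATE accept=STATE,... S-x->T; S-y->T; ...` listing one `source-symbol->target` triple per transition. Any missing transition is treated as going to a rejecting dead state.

start=S0; accept=S12; S0-0->S1; S0-1->S2; S1-0->S3; S1-1->S4; S2-0->S4; S2-1->S5; S3-0->S0; S3-1->S6; S4-0->S6; S4-1->S7; S5-0->S7; S5-1->S8; S6-0->S2; S6-1->S9; S7-0->S9; S7-1->S10; S8-0->S10; S8-1->S11; S9-0->S5; S9-1->S12; S10-0->S12; S10-1->S13; S11-0->S13; S11-1->S11; S12-0->S8; S12-1->S14; S13-0->S14; S13-1->S13; S14-0->S11; S14-1->S14

Run two small machines in parallel and take their product. The first has 3 states tracking the count of `0`s modulo 3; the second has 5 states tracking the count of `1`s, saturating at 4. A product state is a pair (one from each), accepting exactly when both do.
A 15-state machine:
          0    1  
>  S0     S1   S2 
   S1     S3   S4 
   S2     S4   S5 
   S3     S0   S6 
   S4     S6   S7 
   S5     S7   S8 
   S6     S2   S9 
   S7     S9  S10 
   S8    S10  S11 
   S9     S5  S12 
   S10   S12  S13 
   S11   S13  S11 
 * S12    S8  S14 
   S13   S14  S13 
   S14   S11  S14 
(> = start, * = accepting)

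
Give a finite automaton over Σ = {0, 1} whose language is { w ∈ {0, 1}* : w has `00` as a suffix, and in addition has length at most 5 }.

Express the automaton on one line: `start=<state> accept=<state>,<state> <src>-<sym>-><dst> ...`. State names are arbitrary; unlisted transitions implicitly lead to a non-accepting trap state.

Build one automaton per condition and run them in lockstep. One (3 states) tracks how much of the suffix `00` has currently been matched; the other (7 states) tracks the input length, saturating at 6. Each combined state is a pair, one component from each; accept when both components accept.
          0    1  
>  s0     s1   s2 
   s1     s3   s4 
   s2     s5   s4 
 * s3     s6   s7 
   s4     s8   s7 
   s5     s6   s7 
 * s6     s9  s10 
   s7    s11  s10 
   s8     s9  s10 
 * s9    s12  s13 
   s10   s14  s13 
   s11   s12  s13 
 * s12   s15  s16 
   s13   s17  s16 
   s14   s15  s16 
   s15   s15  s16 
   s16   s17  s16 
   s17   s15  s16 
(> = start, * = accepting)

start=s0 accept=s3,s6,s9,s12 s0-0->s1 s0-1->s2 s1-0->s3 s1-1->s4 s2-0->s5 s2-1->s4 s3-0->s6 s3-1->s7 s4-0->s8 s4-1->s7 s5-0->s6 s5-1->s7 s6-0->s9 s6-1->s10 s7-0->s11 s7-1->s10 s8-0->s9 s8-1->s10 s9-0->s12 s9-1->s13 s10-0->s14 s10-1->s13 s11-0->s12 s11-1->s13 s12-0->s15 s12-1->s16 s13-0->s17 s13-1->s16 s14-0->s15 s14-1->s16 s15-0->s15 s15-1->s16 s16-0->s17 s16-1->s16 s17-0->s15 s17-1->s16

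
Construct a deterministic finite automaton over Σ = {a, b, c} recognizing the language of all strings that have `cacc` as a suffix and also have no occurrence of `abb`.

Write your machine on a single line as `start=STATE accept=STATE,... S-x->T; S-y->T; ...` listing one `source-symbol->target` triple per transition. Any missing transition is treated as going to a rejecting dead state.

Handle the two conditions separately and then intersect. The first has 5 states tracking how much of the suffix `cacc` has currently been matched; the second has 4 states tracking partial matches of the forbidden pattern `abb`. A product state is a pair (one from each), accepting exactly when both do.
A 12-state machine:
          a    b    c  
>  q0     q1   q0   q2 
   q1     q1   q3   q2 
   q2     q4   q0   q2 
   q3     q1   q5   q2 
   q4     q1   q3   q6 
   q5     q5   q5   q7 
   q6     q4   q0   q8 
   q7     q9   q5   q7 
 * q8     q4   q0   q2 
   q9     q5   q5  q10 
   q10    q9   q5  q11 
   q11    q9   q5   q7 
(> = start, * = accepting)

start=q0; accept=q8; q0-a->q1; q0-b->q0; q0-c->q2; q1-a->q1; q1-b->q3; q1-c->q2; q2-a->q4; q2-b->q0; q2-c->q2; q3-a->q1; q3-b->q5; q3-c->q2; q4-a->q1; q4-b->q3; q4-c->q6; q5-a->q5; q5-b->q5; q5-c->q7; q6-a->q4; q6-b->q0; q6-c->q8; q7-a->q9; q7-b->q5; q7-c->q7; q8-a->q4; q8-b->q0; q8-c->q2; q9-a->q5; q9-b->q5; q9-c->q10; q10-a->q9; q10-b->q5; q10-c->q11; q11-a->q9; q11-b->q5; q11-c->q7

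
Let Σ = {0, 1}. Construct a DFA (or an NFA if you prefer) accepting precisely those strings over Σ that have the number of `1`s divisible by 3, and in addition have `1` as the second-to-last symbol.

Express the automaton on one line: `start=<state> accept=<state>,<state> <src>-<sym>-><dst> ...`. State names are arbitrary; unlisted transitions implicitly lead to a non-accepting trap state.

start=q0 accept=q4,q6 q0-0->q0 q0-1->q1 q1-0->q1 q1-1->q2 q2-0->q3 q2-1->q4 q3-0->q3 q3-1->q5 q4-0->q6 q4-1->q1 q5-0->q6 q5-1->q1 q6-0->q0 q6-1->q1

Run two small machines in parallel and take their product. The first has 3 states tracking the count of `1`s modulo 3; the second has 7 states tracking the last 2 symbols read. A product state is a pair (one from each), accepting exactly when both do. Minimizing collapses redundant product states.
        0   1  
>  q0   q0  q1 
   q1   q1  q2 
   q2   q3  q4 
   q3   q3  q5 
 * q4   q6  q1 
   q5   q6  q1 
 * q6   q0  q1 
(> = start, * = accepting)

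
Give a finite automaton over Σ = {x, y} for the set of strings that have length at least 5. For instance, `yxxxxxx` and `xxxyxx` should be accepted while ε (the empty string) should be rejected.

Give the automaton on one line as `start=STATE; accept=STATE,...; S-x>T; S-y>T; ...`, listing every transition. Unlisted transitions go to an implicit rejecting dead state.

start=q0; accept=q5,q6; q0-x>q1; q0-y>q1; q1-x>q2; q1-y>q2; q2-x>q3; q2-y>q3; q3-x>q4; q3-y>q4; q4-x>q5; q4-y>q5; q5-x>q6; q5-y>q6; q6-x>q6; q6-y>q6

Count input length up to 6: every symbol moves from q0 toward q6, which means 'more than 5' and absorbs. Accept from {q5, q6}.
7 states suffice.
        x   y  
>  q0   q1  q1 
   q1   q2  q2 
   q2   q3  q3 
   q3   q4  q4 
   q4   q5  q5 
 * q5   q6  q6 
 * q6   q6  q6 
(> = start, * = accepting)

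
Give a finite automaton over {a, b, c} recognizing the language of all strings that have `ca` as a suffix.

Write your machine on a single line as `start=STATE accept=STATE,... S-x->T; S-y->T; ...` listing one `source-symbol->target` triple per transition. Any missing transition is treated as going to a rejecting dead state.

start=q0; accept=q2; q0-a->q0; q0-b->q0; q0-c->q1; q1-a->q2; q1-b->q0; q1-c->q1; q2-a->q0; q2-b->q0; q2-c->q1

Remember how much of `ca` the current input suffix matches. State q0 means no match yet; q1 means the last symbol is `c`; q2 means the last 2 symbols are `ca`. Only q2 accepts. On a mismatch, fall back to the longest proper suffix that is still a prefix of `ca`.
With 3 states:
        a   b   c  
>  q0   q0  q0  q1 
   q1   q2  q0  q1 
 * q2   q0  q0  q1 
(> = start, * = accepting)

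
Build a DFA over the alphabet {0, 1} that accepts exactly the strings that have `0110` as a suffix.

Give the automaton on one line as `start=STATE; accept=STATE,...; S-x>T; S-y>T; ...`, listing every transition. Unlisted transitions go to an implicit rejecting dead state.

Remember how much of `0110` the current input suffix matches. State q0 means no match yet; q1 means the last symbol is `0`; q2 means the last 2 symbols are `01`; q3 means the last 3 symbols are `011`; q4 means the last 4 symbols are `0110`. Only q4 accepts. On a mismatch, fall back to the longest proper suffix that is still a prefix of `0110`.
        0   1  
>  q0   q1  q0 
   q1   q1  q2 
   q2   q1  q3 
   q3   q4  q0 
 * q4   q1  q2 
(> = start, * = accepting)

start=q0; accept=q4; q0-0>q1; q0-1>q0; q1-0>q1; q1-1>q2; q2-0>q1; q2-1>q3; q3-0>q4; q3-1>q0; q4-0>q1; q4-1>q2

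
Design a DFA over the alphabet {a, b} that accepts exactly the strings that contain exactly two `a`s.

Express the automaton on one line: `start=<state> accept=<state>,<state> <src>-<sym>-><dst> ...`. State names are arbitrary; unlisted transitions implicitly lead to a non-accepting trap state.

Count `a`s, saturating at 3: states q0 through q2 mean 0 through 2 `a`s seen; q3 means more than 2. Each `a` increments (capped at q3); other symbols loop. Accept from {q2}.
        a   b  
>  q0   q1  q0 
   q1   q2  q1 
 * q2   q3  q2 
   q3   q3  q3 
(> = start, * = accepting)

start=q0 accept=q2 q0-a->q1 q0-b->q0 q1-a->q2 q1-b->q1 q2-a->q3 q2-b->q2 q3-a->q3 q3-b->q3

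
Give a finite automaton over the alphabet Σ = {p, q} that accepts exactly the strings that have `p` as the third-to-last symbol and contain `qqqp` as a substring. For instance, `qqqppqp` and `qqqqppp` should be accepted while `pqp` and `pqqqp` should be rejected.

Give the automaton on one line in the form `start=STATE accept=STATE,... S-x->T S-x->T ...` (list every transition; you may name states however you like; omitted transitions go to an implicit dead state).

Build one automaton per condition and run them in lockstep. The first has 15 states tracking the last 3 symbols read; the second has 5 states tracking whether and how much of `qqqp` has been seen. A product state is a pair (one from each), accepting exactly when both do.
With 23 states:
          p    q  
>  S0     S1   S2 
   S1     S3   S4 
   S2     S5   S6 
   S3     S7   S8 
   S4     S9  S10 
   S5    S11  S12 
   S6    S13  S14 
   S7     S7   S8 
   S8     S9  S10 
   S9    S11  S12 
   S10   S13  S14 
   S11    S7   S8 
   S12    S9  S10 
   S13   S11  S12 
   S14   S15  S14 
   S15   S16  S17 
   S16   S18  S19 
   S17   S20  S21 
 * S18   S18  S19 
 * S19   S20  S21 
 * S20   S16  S17 
 * S21   S15  S22 
   S22   S15  S22 
(> = start, * = accepting)

start=S0 accept=S18,S19,S20,S21 S0-p->S1 S0-q->S2 S1-p->S3 S1-q->S4 S2-p->S5 S2-q->S6 S3-p->S7 S3-q->S8 S4-p->S9 S4-q->S10 S5-p->S11 S5-q->S12 S6-p->S13 S6-q->S14 S7-p->S7 S7-q->S8 S8-p->S9 S8-q->S10 S9-p->S11 S9-q->S12 S10-p->S13 S10-q->S14 S11-p->S7 S11-q->S8 S12-p->S9 S12-q->S10 S13-p->S11 S13-q->S12 S14-p->S15 S14-q->S14 S15-p->S16 S15-q->S17 S16-p->S18 S16-q->S19 S17-p->S20 S17-q->S21 S18-p->S18 S18-q->S19 S19-p->S20 S19-q->S21 S20-p->S16 S20-q->S17 S21-p->S15 S21-q->S22 S22-p->S15 S22-q->S22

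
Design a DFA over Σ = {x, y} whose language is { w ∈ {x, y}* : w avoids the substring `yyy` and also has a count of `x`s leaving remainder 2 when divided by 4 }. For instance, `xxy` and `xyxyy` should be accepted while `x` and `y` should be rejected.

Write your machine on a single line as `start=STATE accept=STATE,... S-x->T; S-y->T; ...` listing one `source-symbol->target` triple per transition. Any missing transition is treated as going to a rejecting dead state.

Build one automaton per condition and run them in lockstep. The first has 4 states tracking partial matches of the forbidden pattern `yyy`; the second has 4 states tracking the count of `x`s modulo 4. A product state is a pair (one from each), accepting exactly when both do. Minimizing collapses redundant product states.
A 13-state machine:
          x    y  
>  S0     S1   S2 
   S1     S3   S4 
   S2     S1   S5 
 * S3     S6   S7 
   S4     S3   S8 
   S5     S1   S9 
   S6     S0  S10 
 * S7     S6  S11 
   S8     S3   S9 
   S9     S9   S9 
   S10    S0  S12 
 * S11    S6   S9 
   S12    S0   S9 
(> = start, * = accepting)

start=S0; accept=S3,S7,S11; S0-x->S1; S0-y->S2; S1-x->S3; S1-y->S4; S2-x->S1; S2-y->S5; S3-x->S6; S3-y->S7; S4-x->S3; S4-y->S8; S5-x->S1; S5-y->S9; S6-x->S0; S6-y->S10; S7-x->S6; S7-y->S11; S8-x->S3; S8-y->S9; S9-x->S9; S9-y->S9; S10-x->S0; S10-y->S12; S11-x->S6; S11-y->S9; S12-x->S0; S12-y->S9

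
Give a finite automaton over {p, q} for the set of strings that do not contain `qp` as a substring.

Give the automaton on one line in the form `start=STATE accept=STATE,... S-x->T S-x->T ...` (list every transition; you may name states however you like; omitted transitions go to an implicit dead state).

This is the complement of 'contains `qp`'. Use the same substring-matching states — s0 through s2 holding how much of `qp` has just been matched — but flip the accepting set: everything except the trap s2 accepts.
3 states suffice.
        p   q  
>* s0   s0  s1 
 * s1   s2  s1 
   s2   s2  s2 
(> = start, * = accepting)

start=s0 accept=s0,s1 s0-p->s0 s0-q->s1 s1-p->s2 s1-q->s1 s2-p->s2 s2-q->s2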